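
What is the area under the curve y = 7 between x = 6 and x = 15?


The area under a constant function y = 7 is a rectangle.
Width = 15 - 6 = 9
Height = 7
Area = width * height
= 9 * 7
= 63

63


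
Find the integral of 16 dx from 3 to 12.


The integral of a constant k over [a, b] equals k * (b - a).
integral from 3 to 12 of 16 dx
= 16 * (12 - 3)
= 16 * 9
= 144

144


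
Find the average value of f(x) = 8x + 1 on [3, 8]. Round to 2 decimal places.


Average value = 1/(b-a) * integral from a to b of f(x) dx
First compute the integral of 8x + 1:
F(x) = 4x^2 + x
F(8) = 4 * 64 + 1 * 8 = 264
F(3) = 4 * 9 + 1 * 3 = 39
Integral = 264 - 39 = 225
Average = 225 / (8 - 3) = 225 / 5
= 45 = 45.00

45.00


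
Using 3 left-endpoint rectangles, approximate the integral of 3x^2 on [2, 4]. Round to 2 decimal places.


Left Riemann sum uses left endpoints of each subinterval.
Interval: [2, 4], n = 3
dx = (4 - 2) / 3 = 2/3
Left endpoints: [2, 8/3, 10/3]
f values: [12, 64/3, 100/3]
Sum = dx * (sum of f values)
= 2/3 * 200/3
= 400/9 ≈ 44.44

44.44


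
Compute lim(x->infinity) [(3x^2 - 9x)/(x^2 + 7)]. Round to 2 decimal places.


For limits at infinity with equal-degree polynomials,
we compare leading coefficients.
Numerator leading term: 3x^2
Denominator leading term: x^2
Divide both by x^2:
lim = (3 - 9/x) / (1 + 7/x^2)
As x -> infinity, the 1/x and 1/x^2 terms vanish:
= 3/1 = 3 = 3.00

3.00


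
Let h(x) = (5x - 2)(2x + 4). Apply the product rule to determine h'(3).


Let u(x) = 5x - 2 and v(x) = 2x + 4
u'(x) = 5
v'(x) = 2
Product rule: h'(x) = u'(x)*v(x) + u(x)*v'(x)
= 5 * (2x + 4) + (5x - 2) * 2
At x = 3:
u(3) = 5 * 3 - 2 = 13
v(3) = 2 * 3 + 4 = 10
h'(3) = 5 * 10 + 13 * 2
= 50 + 26
= 76

76


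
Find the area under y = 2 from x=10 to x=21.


The area under a constant function y = 2 is a rectangle.
Width = 21 - 10 = 11
Height = 2
Area = width * height
= 11 * 2
= 22

22


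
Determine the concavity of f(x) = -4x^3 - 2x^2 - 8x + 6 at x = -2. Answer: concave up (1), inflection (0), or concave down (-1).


Concavity is determined by the sign of f''(x).
f(x) = -4x^3 - 2x^2 - 8x + 6
f'(x) = -12x^2 - 4x - 8
f''(x) = -24x - 4
f''(-2) = -24 * (-2) - 4
= 48 - 4
= 44
Since f''(-2) > 0, the function is concave up (1)

1


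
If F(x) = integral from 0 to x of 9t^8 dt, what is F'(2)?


By the Fundamental Theorem of Calculus (Part 1):
If F(x) = integral from 0 to x of f(t) dt, then F'(x) = f(x)
Here f(t) = 9t^8
So F'(x) = 9x^8
Evaluate at x = 2:
F'(2) = 9 * 2^8
= 9 * 256
= 2304

2304


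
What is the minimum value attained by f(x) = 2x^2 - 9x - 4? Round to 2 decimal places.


For a quadratic f(x) = ax^2 + bx + c with a > 0, the minimum is at the vertex.
Vertex x-coordinate: x = -b/(2a)
x = -(-9) / (2 * 2)
x = 9/4
Substitute back to find the minimum value:
f(9/4) = 2 * (9/4)^2 - 9 * (9/4) - 4
= 81/8 - 81/4 - 4
= -113/8 ≈ -14.13

-14.13


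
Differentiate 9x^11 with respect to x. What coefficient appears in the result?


We apply the power rule: d/dx [ax^n] = a*n * x^(n-1)
d/dx [9x^11]
= 9 * 11 * x^(11-1)
= 99x^10
The coefficient is 99

99


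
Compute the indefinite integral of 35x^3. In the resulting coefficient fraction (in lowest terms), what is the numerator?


Apply the power rule for integration:
integral of ax^n dx = a/(n+1) * x^(n+1) + C
integral of 35x^3 dx
= 35/4 * x^4 + C
The coefficient in lowest terms is 35/4, and its numerator is 35

35


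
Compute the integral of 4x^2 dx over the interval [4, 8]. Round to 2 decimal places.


Find the antiderivative of 4x^2:
F(x) = 4/3 * x^3
Apply the Fundamental Theorem of Calculus:
F(8) - F(4)
= 4/3 * 8^3 - 4/3 * 4^3
= 4/3 * (512 - 64)
= 4/3 * 448
= 1792/3 ≈ 597.33

597.33


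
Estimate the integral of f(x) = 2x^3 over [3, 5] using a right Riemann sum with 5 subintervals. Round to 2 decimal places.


Right Riemann sum uses right endpoints of each subinterval.
Interval: [3, 5], n = 5
dx = (5 - 3) / 5 = 2/5
Right endpoints: [17/5, 19/5, 21/5, 23/5, 5]
f values: [9826/125, 13718/125, 18522/125, 24334/125, 250]
Sum = dx * (sum of f values)
= 2/5 * 3906/5
= 7812/25 = 312.48

312.48


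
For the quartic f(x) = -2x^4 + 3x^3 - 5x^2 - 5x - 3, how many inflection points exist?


Inflection points occur where f''(x) = 0 and concavity changes.
f(x) = -2x^4 + 3x^3 - 5x^2 - 5x - 3
f'(x) = -8x^3 + 9x^2 - 10x - 5
f''(x) = -24x^2 + 18x - 10
This is a quadratic in x. Use the discriminant to count real roots.
Discriminant = (18)^2 - 4 * (-24) * (-10)
= 324 - 960
= -636
Since discriminant < 0, f''(x) = 0 has no real solutions.
Number of inflection points: 0

0


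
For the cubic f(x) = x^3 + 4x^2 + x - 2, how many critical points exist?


Find where f'(x) = 0:
f(x) = x^3 + 4x^2 + x - 2
f'(x) = 3x^2 + 8x + 1
This is a quadratic in x. Use the discriminant to count real roots.
Discriminant = (8)^2 - 4 * 3 * 1
= 64 - 12
= 52
Since discriminant > 0, f'(x) = 0 has 2 real solutions.
Number of critical points: 2

2


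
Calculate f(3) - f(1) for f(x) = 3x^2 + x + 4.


Net change = f(b) - f(a)
f(x) = 3x^2 + x + 4
Compute f(3):
f(3) = 3 * 3^2 + 1 * 3 + 4
= 27 + 3 + 4
= 34
Compute f(1):
f(1) = 3 * 1^2 + 1 * 1 + 4
= 3 + 1 + 4
= 8
Net change = 34 - 8 = 26

26


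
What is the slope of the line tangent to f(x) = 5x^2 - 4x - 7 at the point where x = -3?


The slope of the tangent line equals f'(x) at the point.
f(x) = 5x^2 - 4x - 7
f'(x) = 10x - 4
At x = -3:
f'(-3) = 10 * (-3) - 4
= -30 - 4
= -34

-34


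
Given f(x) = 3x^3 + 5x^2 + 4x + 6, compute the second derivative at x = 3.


First derivative:
f'(x) = 9x^2 + 10x + 4
Second derivative:
f''(x) = 18x + 10
Substitute x = 3:
f''(3) = 18 * 3 + 10
= 54 + 10
= 64

64


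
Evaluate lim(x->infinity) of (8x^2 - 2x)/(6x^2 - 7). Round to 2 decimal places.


For limits at infinity with equal-degree polynomials,
we compare leading coefficients.
Numerator leading term: 8x^2
Denominator leading term: 6x^2
Divide both by x^2:
lim = (8 - 2/x) / (6 - 7/x^2)
As x -> infinity, the 1/x and 1/x^2 terms vanish:
= 8/6 = 4/3 ≈ 1.33

1.33


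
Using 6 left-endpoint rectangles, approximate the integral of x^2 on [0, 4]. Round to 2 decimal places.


Left Riemann sum uses left endpoints of each subinterval.
Interval: [0, 4], n = 6
dx = (4 - 0) / 6 = 2/3
Left endpoints: [0, 2/3, 4/3, 2, 8/3, 10/3]
f values: [0, 4/9, 16/9, 4, 64/9, 100/9]
Sum = dx * (sum of f values)
= 2/3 * 220/9
= 440/27 ≈ 16.30

16.30


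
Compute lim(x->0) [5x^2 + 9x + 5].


Since polynomials are continuous, we use direct substitution.
lim(x->0) of 5x^2 + 9x + 5
= 5 * 0^2 + 9 * 0 + 5
= 0 + 0 + 5
= 5

5


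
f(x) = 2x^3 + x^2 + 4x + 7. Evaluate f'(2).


Differentiate f(x) = 2x^3 + x^2 + 4x + 7 term by term:
f'(x) = 6x^2 + 2x + 4
Substitute x = 2:
f'(2) = 6 * 2^2 + 2 * 2 + 4
= 24 + 4 + 4
= 32

32


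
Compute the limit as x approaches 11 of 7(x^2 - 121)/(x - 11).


Direct substitution gives 0/0, so we factor the numerator.
Factor: 7(x^2 - 121) = 7 * (x - 11)(x + 11)
Cancel the common factor (x - 11):
7(x^2 - 121)/(x - 11) = 7 * (x + 11)
Now substitute x = 11:
= 7 * (11 + 11) = 154

154


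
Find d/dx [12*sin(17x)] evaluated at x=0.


Apply the chain rule to differentiate 12*sin(17x):
d/dx [12*sin(17x)]
= 12 * cos(17x) * d/dx(17x)
= 12 * 17 * cos(17x)
= 204 * cos(17x)
Evaluate at x = 0:
= 204 * cos(0)
= 204 * 1
= 204

204


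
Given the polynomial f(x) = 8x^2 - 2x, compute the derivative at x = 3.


Differentiate term by term using power and sum rules:
f(x) = 8x^2 - 2x
f'(x) = 16x - 2
Substitute x = 3:
f'(3) = 16 * 3 - 2
= 48 - 2
= 46

46


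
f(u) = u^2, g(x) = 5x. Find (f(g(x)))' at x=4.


Using the chain rule: (f(g(x)))' = f'(g(x)) * g'(x)
First, find g(4):
g(4) = 5 * 4 + 0 = 20
Next, f'(u) = 2u
And g'(x) = 5
So f'(g(4)) * g'(4)
= 2 * 20 * 5
= 200

200


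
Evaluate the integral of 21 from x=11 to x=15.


The integral of a constant k over [a, b] equals k * (b - a).
integral from 11 to 15 of 21 dx
= 21 * (15 - 11)
= 21 * 4
= 84

84


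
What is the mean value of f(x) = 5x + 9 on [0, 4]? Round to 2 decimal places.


Average value = 1/(b-a) * integral from a to b of f(x) dx
First compute the integral of 5x + 9:
F(x) = (5/2)x^2 + 9x
F(4) = 5/2 * 16 + 9 * 4 = 76
F(0) = 5/2 * 0 + 9 * 0 = 0
Integral = 76 - 0 = 76
Average = 76 / (4 - 0) = 76 / 4
= 19 = 19.00

19.00


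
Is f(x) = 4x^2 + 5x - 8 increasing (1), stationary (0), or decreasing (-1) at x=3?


Compute f'(x) to determine behavior:
f'(x) = 8x + 5
f'(3) = 8 * 3 + 5
= 24 + 5
= 29
Since f'(3) > 0, the function is increasing (1)

1


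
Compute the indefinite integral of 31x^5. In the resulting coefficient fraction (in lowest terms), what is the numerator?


Apply the power rule for integration:
integral of ax^n dx = a/(n+1) * x^(n+1) + C
integral of 31x^5 dx
= 31/6 * x^6 + C
The coefficient in lowest terms is 31/6, and its numerator is 31

31


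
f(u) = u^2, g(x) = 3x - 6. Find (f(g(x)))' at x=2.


Using the chain rule: (f(g(x)))' = f'(g(x)) * g'(x)
First, find g(2):
g(2) = 3 * 2 - 6 = 0
Next, f'(u) = 2u
And g'(x) = 3
So f'(g(2)) * g'(2)
= 2 * 0 * 3
= 0

0


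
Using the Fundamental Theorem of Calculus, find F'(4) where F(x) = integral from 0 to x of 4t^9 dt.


By the Fundamental Theorem of Calculus (Part 1):
If F(x) = integral from 0 to x of f(t) dt, then F'(x) = f(x)
Here f(t) = 4t^9
So F'(x) = 4x^9
Evaluate at x = 4:
F'(4) = 4 * 4^9
= 4 * 262144
= 1048576

1048576


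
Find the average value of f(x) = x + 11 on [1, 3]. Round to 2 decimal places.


Average value = 1/(b-a) * integral from a to b of f(x) dx
First compute the integral of x + 11:
F(x) = (1/2)x^2 + 11x
F(3) = 1/2 * 9 + 11 * 3 = 75/2
F(1) = 1/2 * 1 + 11 * 1 = 23/2
Integral = 75/2 - 23/2 = 26
Average = 26 / (3 - 1) = 26 / 2
= 13 = 13.00

13.00


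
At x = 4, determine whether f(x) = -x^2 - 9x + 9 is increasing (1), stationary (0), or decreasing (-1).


Compute f'(x) to determine behavior:
f'(x) = -2x - 9
f'(4) = -2 * 4 - 9
= -8 - 9
= -17
Since f'(4) < 0, the function is decreasing (-1)

-1


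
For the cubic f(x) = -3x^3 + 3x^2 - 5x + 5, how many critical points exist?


Find where f'(x) = 0:
f(x) = -3x^3 + 3x^2 - 5x + 5
f'(x) = -9x^2 + 6x - 5
This is a quadratic in x. Use the discriminant to count real roots.
Discriminant = (6)^2 - 4 * (-9) * (-5)
= 36 - 180
= -144
Since discriminant < 0, f'(x) = 0 has no real solutions.
Number of critical points: 0

0


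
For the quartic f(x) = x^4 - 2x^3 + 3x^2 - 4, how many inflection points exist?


Inflection points occur where f''(x) = 0 and concavity changes.
f(x) = x^4 - 2x^3 + 3x^2 - 4
f'(x) = 4x^3 - 6x^2 + 6x
f''(x) = 12x^2 - 12x + 6
This is a quadratic in x. Use the discriminant to count real roots.
Discriminant = (-12)^2 - 4 * 12 * 6
= 144 - 288
= -144
Since discriminant < 0, f''(x) = 0 has no real solutions.
Number of inflection points: 0

0


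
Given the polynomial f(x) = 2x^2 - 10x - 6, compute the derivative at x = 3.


Differentiate term by term using power and sum rules:
f(x) = 2x^2 - 10x - 6
f'(x) = 4x - 10
Substitute x = 3:
f'(3) = 4 * 3 - 10
= 12 - 10
= 2

2


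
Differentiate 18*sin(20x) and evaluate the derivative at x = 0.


Apply the chain rule to differentiate 18*sin(20x):
d/dx [18*sin(20x)]
= 18 * cos(20x) * d/dx(20x)
= 18 * 20 * cos(20x)
= 360 * cos(20x)
Evaluate at x = 0:
= 360 * cos(0)
= 360 * 1
= 360

360


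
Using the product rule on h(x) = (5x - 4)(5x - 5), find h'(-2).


Let u(x) = 5x - 4 and v(x) = 5x - 5
u'(x) = 5
v'(x) = 5
Product rule: h'(x) = u'(x)*v(x) + u(x)*v'(x)
= 5 * (5x - 5) + (5x - 4) * 5
At x = -2:
u(-2) = 5 * (-2) - 4 = -14
v(-2) = 5 * (-2) - 5 = -15
h'(-2) = 5 * (-15) + (-14) * 5
= -75 - 70
= -145

-145


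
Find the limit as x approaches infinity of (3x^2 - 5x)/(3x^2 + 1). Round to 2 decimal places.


For limits at infinity with equal-degree polynomials,
we compare leading coefficients.
Numerator leading term: 3x^2
Denominator leading term: 3x^2
Divide both by x^2:
lim = (3 - 5/x) / (3 + 1/x^2)
As x -> infinity, the 1/x and 1/x^2 terms vanish:
= 3/3 = 1 = 1.00

1.00


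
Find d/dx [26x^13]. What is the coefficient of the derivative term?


We apply the power rule: d/dx [ax^n] = a*n * x^(n-1)
d/dx [26x^13]
= 26 * 13 * x^(13-1)
= 338x^12
The coefficient is 338

338


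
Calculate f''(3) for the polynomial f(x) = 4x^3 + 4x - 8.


First derivative:
f'(x) = 12x^2 + 4
Second derivative:
f''(x) = 24x
Substitute x = 3:
f''(3) = 24 * 3 + 0
= 72 + 0
= 72

72


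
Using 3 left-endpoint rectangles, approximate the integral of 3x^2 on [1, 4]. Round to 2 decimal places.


Left Riemann sum uses left endpoints of each subinterval.
Interval: [1, 4], n = 3
dx = (4 - 1) / 3 = 1
Left endpoints: [1, 2, 3]
f values: [3, 12, 27]
Sum = dx * (sum of f values)
= 1 * 42
= 42 = 42.00

42.00


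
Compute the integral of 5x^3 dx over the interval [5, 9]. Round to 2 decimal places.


Find the antiderivative of 5x^3:
F(x) = 5/4 * x^4
Apply the Fundamental Theorem of Calculus:
F(9) - F(5)
= 5/4 * 9^4 - 5/4 * 5^4
= 5/4 * (6561 - 625)
= 5/4 * 5936
= 7420 = 7420.00

7420.00


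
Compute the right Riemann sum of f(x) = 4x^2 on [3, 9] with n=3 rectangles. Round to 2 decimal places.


Right Riemann sum uses right endpoints of each subinterval.
Interval: [3, 9], n = 3
dx = (9 - 3) / 3 = 2
Right endpoints: [5, 7, 9]
f values: [100, 196, 324]
Sum = dx * (sum of f values)
= 2 * 620
= 1240 = 1240.00

1240.00


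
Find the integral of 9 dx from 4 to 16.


The integral of a constant k over [a, b] equals k * (b - a).
integral from 4 to 16 of 9 dx
= 9 * (16 - 4)
= 9 * 12
= 108

108


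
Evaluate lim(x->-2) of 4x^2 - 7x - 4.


Since polynomials are continuous, we use direct substitution.
lim(x->-2) of 4x^2 - 7x - 4
= 4 * (-2)^2 - 7 * (-2) - 4
= 16 + 14 - 4
= 26

26


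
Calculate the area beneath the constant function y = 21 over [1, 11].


The area under a constant function y = 21 is a rectangle.
Width = 11 - 1 = 10
Height = 21
Area = width * height
= 10 * 21
= 210

210


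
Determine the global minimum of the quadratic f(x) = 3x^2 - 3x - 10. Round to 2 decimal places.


For a quadratic f(x) = ax^2 + bx + c with a > 0, the minimum is at the vertex.
Vertex x-coordinate: x = -b/(2a)
x = -(-3) / (2 * 3)
x = 3/6 = 1/2
Substitute back to find the minimum value:
f(1/2) = 3 * (1/2)^2 - 3 * (1/2) - 10
= 3/4 - 3/2 - 10
= -43/4 = -10.75

-10.75


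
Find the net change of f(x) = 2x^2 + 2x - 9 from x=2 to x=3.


Net change = f(b) - f(a)
f(x) = 2x^2 + 2x - 9
Compute f(3):
f(3) = 2 * 3^2 + 2 * 3 - 9
= 18 + 6 - 9
= 15
Compute f(2):
f(2) = 2 * 2^2 + 2 * 2 - 9
= 8 + 4 - 9
= 3
Net change = 15 - 3 = 12

12


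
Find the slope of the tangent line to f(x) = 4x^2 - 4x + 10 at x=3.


The slope of the tangent line equals f'(x) at the point.
f(x) = 4x^2 - 4x + 10
f'(x) = 8x - 4
At x = 3:
f'(3) = 8 * 3 - 4
= 24 - 4
= 20

20


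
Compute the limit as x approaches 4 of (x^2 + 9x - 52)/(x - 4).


Direct substitution gives 0/0, so we factor the numerator.
Factor: (x^2 + 9x - 52) = (x - 4)(x + 13)
Cancel the common factor (x - 4):
(x^2 + 9x - 52)/(x - 4) = (x + 13)
Now substitute x = 4:
= (4) - (-13) = 17

17


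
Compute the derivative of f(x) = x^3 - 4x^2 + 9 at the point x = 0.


Differentiate f(x) = x^3 - 4x^2 + 9 term by term:
f'(x) = 3x^2 - 8x
Substitute x = 0:
f'(0) = 3 * 0^2 - 8 * 0 + 0
= 0 + 0 + 0
= 0

0


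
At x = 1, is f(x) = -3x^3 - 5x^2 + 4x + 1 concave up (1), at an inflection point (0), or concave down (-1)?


Concavity is determined by the sign of f''(x).
f(x) = -3x^3 - 5x^2 + 4x + 1
f'(x) = -9x^2 - 10x + 4
f''(x) = -18x - 10
f''(1) = -18 * 1 - 10
= -18 - 10
= -28
Since f''(1) < 0, the function is concave down (-1)

-1


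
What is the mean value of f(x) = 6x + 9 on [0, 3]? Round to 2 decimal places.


Average value = 1/(b-a) * integral from a to b of f(x) dx
First compute the integral of 6x + 9:
F(x) = 3x^2 + 9x
F(3) = 3 * 9 + 9 * 3 = 54
F(0) = 3 * 0 + 9 * 0 = 0
Integral = 54 - 0 = 54
Average = 54 / (3 - 0) = 54 / 3
= 18 = 18.00

18.00


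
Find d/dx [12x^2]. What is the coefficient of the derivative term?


We apply the power rule: d/dx [ax^n] = a*n * x^(n-1)
d/dx [12x^2]
= 12 * 2 * x^(2-1)
= 24x
The coefficient is 24

24


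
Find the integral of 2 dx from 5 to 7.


The integral of a constant k over [a, b] equals k * (b - a).
integral from 5 to 7 of 2 dx
= 2 * (7 - 5)
= 2 * 2
= 4

4


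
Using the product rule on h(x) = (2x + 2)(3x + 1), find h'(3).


Let u(x) = 2x + 2 and v(x) = 3x + 1
u'(x) = 2
v'(x) = 3
Product rule: h'(x) = u'(x)*v(x) + u(x)*v'(x)
= 2 * (3x + 1) + (2x + 2) * 3
At x = 3:
u(3) = 2 * 3 + 2 = 8
v(3) = 3 * 3 + 1 = 10
h'(3) = 2 * 10 + 8 * 3
= 20 + 24
= 44

44


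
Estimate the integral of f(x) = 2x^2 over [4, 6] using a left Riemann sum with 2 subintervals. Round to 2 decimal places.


Left Riemann sum uses left endpoints of each subinterval.
Interval: [4, 6], n = 2
dx = (6 - 4) / 2 = 1
Left endpoints: [4, 5]
f values: [32, 50]
Sum = dx * (sum of f values)
= 1 * 82
= 82 = 82.00

82.00


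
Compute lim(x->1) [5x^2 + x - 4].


Since polynomials are continuous, we use direct substitution.
lim(x->1) of 5x^2 + x - 4
= 5 * 1^2 + 1 * 1 - 4
= 5 + 1 - 4
= 2

2


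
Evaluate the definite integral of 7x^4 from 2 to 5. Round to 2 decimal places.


Find the antiderivative of 7x^4:
F(x) = 7/5 * x^5
Apply the Fundamental Theorem of Calculus:
F(5) - F(2)
= 7/5 * 5^5 - 7/5 * 2^5
= 7/5 * (3125 - 32)
= 7/5 * 3093
= 21651/5 = 4330.20

4330.20


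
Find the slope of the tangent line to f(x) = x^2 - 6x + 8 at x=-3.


The slope of the tangent line equals f'(x) at the point.
f(x) = x^2 - 6x + 8
f'(x) = 2x - 6
At x = -3:
f'(-3) = 2 * (-3) - 6
= -6 - 6
= -12

-12


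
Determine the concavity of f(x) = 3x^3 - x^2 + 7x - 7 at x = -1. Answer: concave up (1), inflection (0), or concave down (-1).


Concavity is determined by the sign of f''(x).
f(x) = 3x^3 - x^2 + 7x - 7
f'(x) = 9x^2 - 2x + 7
f''(x) = 18x - 2
f''(-1) = 18 * (-1) - 2
= -18 - 2
= -20
Since f''(-1) < 0, the function is concave down (-1)

-1


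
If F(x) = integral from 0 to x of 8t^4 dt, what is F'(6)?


By the Fundamental Theorem of Calculus (Part 1):
If F(x) = integral from 0 to x of f(t) dt, then F'(x) = f(x)
Here f(t) = 8t^4
So F'(x) = 8x^4
Evaluate at x = 6:
F'(6) = 8 * 6^4
= 8 * 1296
= 10368

10368


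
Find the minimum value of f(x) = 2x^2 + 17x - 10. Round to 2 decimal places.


For a quadratic f(x) = ax^2 + bx + c with a > 0, the minimum is at the vertex.
Vertex x-coordinate: x = -b/(2a)
x = -(17) / (2 * 2)
x = -17/4
Substitute back to find the minimum value:
f(-17/4) = 2 * (-17/4)^2 + 17 * (-17/4) - 10
= 289/8 - 289/4 - 10
= -369/8 ≈ -46.13

-46.13


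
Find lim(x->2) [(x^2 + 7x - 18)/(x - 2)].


Direct substitution gives 0/0, so we factor the numerator.
Factor: (x^2 + 7x - 18) = (x - 2)(x + 9)
Cancel the common factor (x - 2):
(x^2 + 7x - 18)/(x - 2) = (x + 9)
Now substitute x = 2:
= (2) - (-9) = 11

11


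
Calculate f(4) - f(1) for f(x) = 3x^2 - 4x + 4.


Net change = f(b) - f(a)
f(x) = 3x^2 - 4x + 4
Compute f(4):
f(4) = 3 * 4^2 - 4 * 4 + 4
= 48 - 16 + 4
= 36
Compute f(1):
f(1) = 3 * 1^2 - 4 * 1 + 4
= 3 - 4 + 4
= 3
Net change = 36 - 3 = 33

33


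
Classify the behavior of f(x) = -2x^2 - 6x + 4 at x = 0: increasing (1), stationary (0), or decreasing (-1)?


Compute f'(x) to determine behavior:
f'(x) = -4x - 6
f'(0) = -4 * 0 - 6
= 0 - 6
= -6
Since f'(0) < 0, the function is decreasing (-1)

-1


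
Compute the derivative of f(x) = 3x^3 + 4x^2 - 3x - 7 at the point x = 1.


Differentiate f(x) = 3x^3 + 4x^2 - 3x - 7 term by term:
f'(x) = 9x^2 + 8x - 3
Substitute x = 1:
f'(1) = 9 * 1^2 + 8 * 1 - 3
= 9 + 8 - 3
= 14

14


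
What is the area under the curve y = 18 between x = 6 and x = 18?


The area under a constant function y = 18 is a rectangle.
Width = 18 - 6 = 12
Height = 18
Area = width * height
= 12 * 18
= 216

216


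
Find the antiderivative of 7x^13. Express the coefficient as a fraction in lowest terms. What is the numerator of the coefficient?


Apply the power rule for integration:
integral of ax^n dx = a/(n+1) * x^(n+1) + C
integral of 7x^13 dx
= 7/14 * x^14 + C
= 1/2 * x^14 + C
The coefficient in lowest terms is 1/2, and its numerator is 1

1


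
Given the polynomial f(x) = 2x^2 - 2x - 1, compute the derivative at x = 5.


Differentiate term by term using power and sum rules:
f(x) = 2x^2 - 2x - 1
f'(x) = 4x - 2
Substitute x = 5:
f'(5) = 4 * 5 - 2
= 20 - 2
= 18

18


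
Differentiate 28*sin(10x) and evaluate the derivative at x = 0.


Apply the chain rule to differentiate 28*sin(10x):
d/dx [28*sin(10x)]
= 28 * cos(10x) * d/dx(10x)
= 28 * 10 * cos(10x)
= 280 * cos(10x)
Evaluate at x = 0:
= 280 * cos(0)
= 280 * 1
= 280

280


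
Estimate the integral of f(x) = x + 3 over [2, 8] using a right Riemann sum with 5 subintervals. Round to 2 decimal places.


Right Riemann sum uses right endpoints of each subinterval.
Interval: [2, 8], n = 5
dx = (8 - 2) / 5 = 6/5
Right endpoints: [16/5, 22/5, 28/5, 34/5, 8]
f values: [31/5, 37/5, 43/5, 49/5, 11]
Sum = dx * (sum of f values)
= 6/5 * 43
= 258/5 = 51.60

51.60


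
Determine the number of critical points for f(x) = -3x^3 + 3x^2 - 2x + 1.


Find where f'(x) = 0:
f(x) = -3x^3 + 3x^2 - 2x + 1
f'(x) = -9x^2 + 6x - 2
This is a quadratic in x. Use the discriminant to count real roots.
Discriminant = (6)^2 - 4 * (-9) * (-2)
= 36 - 72
= -36
Since discriminant < 0, f'(x) = 0 has no real solutions.
Number of critical points: 0

0


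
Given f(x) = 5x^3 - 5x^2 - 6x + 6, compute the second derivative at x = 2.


First derivative:
f'(x) = 15x^2 - 10x - 6
Second derivative:
f''(x) = 30x - 10
Substitute x = 2:
f''(2) = 30 * 2 - 10
= 60 - 10
= 50

50


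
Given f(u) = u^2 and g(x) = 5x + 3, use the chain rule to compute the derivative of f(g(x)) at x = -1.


Using the chain rule: (f(g(x)))' = f'(g(x)) * g'(x)
First, find g(-1):
g(-1) = 5 * (-1) + 3 = -2
Next, f'(u) = 2u
And g'(x) = 5
So f'(g(-1)) * g'(-1)
= 2 * (-2) * 5
= -20

-20


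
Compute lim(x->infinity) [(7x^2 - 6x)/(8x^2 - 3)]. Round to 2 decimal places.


For limits at infinity with equal-degree polynomials,
we compare leading coefficients.
Numerator leading term: 7x^2
Denominator leading term: 8x^2
Divide both by x^2:
lim = (7 - 6/x) / (8 - 3/x^2)
As x -> infinity, the 1/x and 1/x^2 terms vanish:
= 7/8 ≈ 0.88

0.88


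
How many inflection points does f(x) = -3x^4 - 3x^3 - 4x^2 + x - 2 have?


Inflection points occur where f''(x) = 0 and concavity changes.
f(x) = -3x^4 - 3x^3 - 4x^2 + x - 2
f'(x) = -12x^3 - 9x^2 - 8x + 1
f''(x) = -36x^2 - 18x - 8
This is a quadratic in x. Use the discriminant to count real roots.
Discriminant = (-18)^2 - 4 * (-36) * (-8)
= 324 - 1152
= -828
Since discriminant < 0, f''(x) = 0 has no real solutions.
Number of inflection points: 0

0


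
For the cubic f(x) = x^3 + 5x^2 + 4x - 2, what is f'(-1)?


Differentiate f(x) = x^3 + 5x^2 + 4x - 2 term by term:
f'(x) = 3x^2 + 10x + 4
Substitute x = -1:
f'(-1) = 3 * (-1)^2 + 10 * (-1) + 4
= 3 - 10 + 4
= -3

-3


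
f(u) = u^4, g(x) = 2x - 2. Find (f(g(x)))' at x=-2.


Using the chain rule: (f(g(x)))' = f'(g(x)) * g'(x)
First, find g(-2):
g(-2) = 2 * (-2) - 2 = -6
Next, f'(u) = 4u^3
And g'(x) = 2
So f'(g(-2)) * g'(-2)
= 4 * (-6)^3 * 2
= 4 * (-216) * 2
= -1728

-1728


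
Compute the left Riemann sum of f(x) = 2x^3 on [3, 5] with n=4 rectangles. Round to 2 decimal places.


Left Riemann sum uses left endpoints of each subinterval.
Interval: [3, 5], n = 4
dx = (5 - 3) / 4 = 1/2
Left endpoints: [3, 7/2, 4, 9/2]
f values: [54, 343/4, 128, 729/4]
Sum = dx * (sum of f values)
= 1/2 * 450
= 225 = 225.00

225.00


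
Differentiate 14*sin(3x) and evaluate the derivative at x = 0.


Apply the chain rule to differentiate 14*sin(3x):
d/dx [14*sin(3x)]
= 14 * cos(3x) * d/dx(3x)
= 14 * 3 * cos(3x)
= 42 * cos(3x)
Evaluate at x = 0:
= 42 * cos(0)
= 42 * 1
= 42

42


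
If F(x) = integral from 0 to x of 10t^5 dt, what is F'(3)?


By the Fundamental Theorem of Calculus (Part 1):
If F(x) = integral from 0 to x of f(t) dt, then F'(x) = f(x)
Here f(t) = 10t^5
So F'(x) = 10x^5
Evaluate at x = 3:
F'(3) = 10 * 3^5
= 10 * 243
= 2430

2430


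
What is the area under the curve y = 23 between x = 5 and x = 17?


The area under a constant function y = 23 is a rectangle.
Width = 17 - 5 = 12
Height = 23
Area = width * height
= 12 * 23
= 276

276


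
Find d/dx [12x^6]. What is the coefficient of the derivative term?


We apply the power rule: d/dx [ax^n] = a*n * x^(n-1)
d/dx [12x^6]
= 12 * 6 * x^(6-1)
= 72x^5
The coefficient is 72

72


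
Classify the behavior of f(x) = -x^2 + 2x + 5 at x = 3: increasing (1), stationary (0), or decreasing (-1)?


Compute f'(x) to determine behavior:
f'(x) = -2x + 2
f'(3) = -2 * 3 + 2
= -6 + 2
= -4
Since f'(3) < 0, the function is decreasing (-1)

-1


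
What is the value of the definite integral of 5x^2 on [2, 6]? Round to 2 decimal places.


Find the antiderivative of 5x^2:
F(x) = 5/3 * x^3
Apply the Fundamental Theorem of Calculus:
F(6) - F(2)
= 5/3 * 6^3 - 5/3 * 2^3
= 5/3 * (216 - 8)
= 5/3 * 208
= 1040/3 ≈ 346.67

346.67


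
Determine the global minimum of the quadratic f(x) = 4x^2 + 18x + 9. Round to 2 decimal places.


For a quadratic f(x) = ax^2 + bx + c with a > 0, the minimum is at the vertex.
Vertex x-coordinate: x = -b/(2a)
x = -(18) / (2 * 4)
x = -18/8 = -9/4
Substitute back to find the minimum value:
f(-9/4) = 4 * (-9/4)^2 + 18 * (-9/4) + 9
= 81/4 - 81/2 + 9
= -45/4 = -11.25

-11.25


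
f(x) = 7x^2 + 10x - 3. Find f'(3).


Differentiate term by term using power and sum rules:
f(x) = 7x^2 + 10x - 3
f'(x) = 14x + 10
Substitute x = 3:
f'(3) = 14 * 3 + 10
= 42 + 10
= 52

52


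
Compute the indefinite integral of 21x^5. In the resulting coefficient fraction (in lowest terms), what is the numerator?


Apply the power rule for integration:
integral of ax^n dx = a/(n+1) * x^(n+1) + C
integral of 21x^5 dx
= 21/6 * x^6 + C
= 7/2 * x^6 + C
The coefficient in lowest terms is 7/2, and its numerator is 7

7


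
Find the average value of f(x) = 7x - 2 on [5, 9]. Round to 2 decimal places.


Average value = 1/(b-a) * integral from a to b of f(x) dx
First compute the integral of 7x - 2:
F(x) = (7/2)x^2 - 2x
F(9) = 7/2 * 81 - 2 * 9 = 531/2
F(5) = 7/2 * 25 - 2 * 5 = 155/2
Integral = 531/2 - 155/2 = 188
Average = 188 / (9 - 5) = 188 / 4
= 47 = 47.00

47.00


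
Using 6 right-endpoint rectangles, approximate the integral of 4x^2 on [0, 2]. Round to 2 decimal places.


Right Riemann sum uses right endpoints of each subinterval.
Interval: [0, 2], n = 6
dx = (2 - 0) / 6 = 1/3
Right endpoints: [1/3, 2/3, 1, 4/3, 5/3, 2]
f values: [4/9, 16/9, 4, 64/9, 100/9, 16]
Sum = dx * (sum of f values)
= 1/3 * 364/9
= 364/27 ≈ 13.48

13.48


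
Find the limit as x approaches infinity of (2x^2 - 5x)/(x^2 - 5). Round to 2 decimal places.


For limits at infinity with equal-degree polynomials,
we compare leading coefficients.
Numerator leading term: 2x^2
Denominator leading term: x^2
Divide both by x^2:
lim = (2 - 5/x) / (1 - 5/x^2)
As x -> infinity, the 1/x and 1/x^2 terms vanish:
= 2/1 = 2 = 2.00

2.00


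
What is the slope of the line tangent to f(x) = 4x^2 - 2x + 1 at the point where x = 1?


The slope of the tangent line equals f'(x) at the point.
f(x) = 4x^2 - 2x + 1
f'(x) = 8x - 2
At x = 1:
f'(1) = 8 * 1 - 2
= 8 - 2
= 6

6


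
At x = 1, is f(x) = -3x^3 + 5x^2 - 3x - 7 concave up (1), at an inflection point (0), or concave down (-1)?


Concavity is determined by the sign of f''(x).
f(x) = -3x^3 + 5x^2 - 3x - 7
f'(x) = -9x^2 + 10x - 3
f''(x) = -18x + 10
f''(1) = -18 * 1 + 10
= -18 + 10
= -8
Since f''(1) < 0, the function is concave down (-1)

-1


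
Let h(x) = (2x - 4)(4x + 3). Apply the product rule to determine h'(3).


Let u(x) = 2x - 4 and v(x) = 4x + 3
u'(x) = 2
v'(x) = 4
Product rule: h'(x) = u'(x)*v(x) + u(x)*v'(x)
= 2 * (4x + 3) + (2x - 4) * 4
At x = 3:
u(3) = 2 * 3 - 4 = 2
v(3) = 4 * 3 + 3 = 15
h'(3) = 2 * 15 + 2 * 4
= 30 + 8
= 38

38


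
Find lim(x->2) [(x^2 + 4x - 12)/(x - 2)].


Direct substitution gives 0/0, so we factor the numerator.
Factor: (x^2 + 4x - 12) = (x - 2)(x + 6)
Cancel the common factor (x - 2):
(x^2 + 4x - 12)/(x - 2) = (x + 6)
Now substitute x = 2:
= (2) - (-6) = 8

8


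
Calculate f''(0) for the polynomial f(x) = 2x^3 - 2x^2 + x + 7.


First derivative:
f'(x) = 6x^2 - 4x + 1
Second derivative:
f''(x) = 12x - 4
Substitute x = 0:
f''(0) = 12 * 0 - 4
= 0 - 4
= -4

-4


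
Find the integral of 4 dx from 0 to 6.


The integral of a constant k over [a, b] equals k * (b - a).
integral from 0 to 6 of 4 dx
= 4 * (6 - 0)
= 4 * 6
= 24

24


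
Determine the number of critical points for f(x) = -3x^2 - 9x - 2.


Find where f'(x) = 0:
f'(x) = -6x - 9
Set f'(x) = 0:
-6x - 9 = 0
x = 9 / (-6) = -3/2
This is a linear equation in x, so there is exactly one solution.
Number of critical points: 1

1


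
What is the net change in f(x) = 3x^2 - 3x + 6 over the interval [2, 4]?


Net change = f(b) - f(a)
f(x) = 3x^2 - 3x + 6
Compute f(4):
f(4) = 3 * 4^2 - 3 * 4 + 6
= 48 - 12 + 6
= 42
Compute f(2):
f(2) = 3 * 2^2 - 3 * 2 + 6
= 12 - 6 + 6
= 12
Net change = 42 - 12 = 30

30


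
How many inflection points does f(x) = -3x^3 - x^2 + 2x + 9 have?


Inflection points occur where f''(x) = 0 and concavity changes.
f(x) = -3x^3 - x^2 + 2x + 9
f'(x) = -9x^2 - 2x + 2
f''(x) = -18x - 2
Set f''(x) = 0:
-18x - 2 = 0
x = 2 / (-18) = -1/9
Since f''(x) is linear (degree 1), it changes sign at this point.
Therefore there is exactly 1 inflection point.

1


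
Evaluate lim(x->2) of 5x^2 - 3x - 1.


Since polynomials are continuous, we use direct substitution.
lim(x->2) of 5x^2 - 3x - 1
= 5 * 2^2 - 3 * 2 - 1
= 20 - 6 - 1
= 13

13


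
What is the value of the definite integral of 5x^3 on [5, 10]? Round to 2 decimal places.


Find the antiderivative of 5x^3:
F(x) = 5/4 * x^4
Apply the Fundamental Theorem of Calculus:
F(10) - F(5)
= 5/4 * 10^4 - 5/4 * 5^4
= 5/4 * (10000 - 625)
= 5/4 * 9375
= 46875/4 = 11718.75

11718.75


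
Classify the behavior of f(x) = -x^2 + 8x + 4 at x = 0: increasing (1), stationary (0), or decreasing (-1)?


Compute f'(x) to determine behavior:
f'(x) = -2x + 8
f'(0) = -2 * 0 + 8
= 0 + 8
= 8
Since f'(0) > 0, the function is increasing (1)

1


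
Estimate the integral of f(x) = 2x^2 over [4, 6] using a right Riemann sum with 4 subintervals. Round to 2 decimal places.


Right Riemann sum uses right endpoints of each subinterval.
Interval: [4, 6], n = 4
dx = (6 - 4) / 4 = 1/2
Right endpoints: [9/2, 5, 11/2, 6]
f values: [81/2, 50, 121/2, 72]
Sum = dx * (sum of f values)
= 1/2 * 223
= 223/2 = 111.50

111.50


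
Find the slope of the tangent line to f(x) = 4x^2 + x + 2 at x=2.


The slope of the tangent line equals f'(x) at the point.
f(x) = 4x^2 + x + 2
f'(x) = 8x + 1
At x = 2:
f'(2) = 8 * 2 + 1
= 16 + 1
= 17

17


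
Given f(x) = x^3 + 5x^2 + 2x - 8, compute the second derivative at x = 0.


First derivative:
f'(x) = 3x^2 + 10x + 2
Second derivative:
f''(x) = 6x + 10
Substitute x = 0:
f''(0) = 6 * 0 + 10
= 0 + 10
= 10

10


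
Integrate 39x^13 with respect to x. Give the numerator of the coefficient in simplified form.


Apply the power rule for integration:
integral of ax^n dx = a/(n+1) * x^(n+1) + C
integral of 39x^13 dx
= 39/14 * x^14 + C
The coefficient in lowest terms is 39/14, and its numerator is 39

39


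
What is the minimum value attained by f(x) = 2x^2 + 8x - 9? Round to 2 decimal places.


For a quadratic f(x) = ax^2 + bx + c with a > 0, the minimum is at the vertex.
Vertex x-coordinate: x = -b/(2a)
x = -(8) / (2 * 2)
x = -8/4 = -2
Substitute back to find the minimum value:
f(-2) = 2 * (-2)^2 + 8 * (-2) - 9
= 8 - 16 - 9
= -17 = -17.00

-17.00


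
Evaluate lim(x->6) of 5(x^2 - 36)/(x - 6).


Direct substitution gives 0/0, so we factor the numerator.
Factor: 5(x^2 - 36) = 5 * (x - 6)(x + 6)
Cancel the common factor (x - 6):
5(x^2 - 36)/(x - 6) = 5 * (x + 6)
Now substitute x = 6:
= 5 * (6 + 6) = 60

60


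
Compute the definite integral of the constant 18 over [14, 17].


The integral of a constant k over [a, b] equals k * (b - a).
integral from 14 to 17 of 18 dx
= 18 * (17 - 14)
= 18 * 3
= 54

54


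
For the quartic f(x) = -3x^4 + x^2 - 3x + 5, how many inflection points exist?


Inflection points occur where f''(x) = 0 and concavity changes.
f(x) = -3x^4 + x^2 - 3x + 5
f'(x) = -12x^3 + 2x - 3
f''(x) = -36x^2 + 2
This is a quadratic in x. Use the discriminant to count real roots.
Discriminant = (0)^2 - 4 * (-36) * 2
= 0 - (-288)
= 288
Since discriminant > 0, f''(x) = 0 has 2 distinct real solutions.
A quadratic with two distinct real roots changes sign at each root, so concavity changes at both.
Number of inflection points: 2

2


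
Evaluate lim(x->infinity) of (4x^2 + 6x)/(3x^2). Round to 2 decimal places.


For limits at infinity with equal-degree polynomials,
we compare leading coefficients.
Numerator leading term: 4x^2
Denominator leading term: 3x^2
Divide both by x^2:
lim = (4 + 6/x) / (3)
As x -> infinity, the 1/x and 1/x^2 terms vanish:
= 4/3 ≈ 1.33

1.33


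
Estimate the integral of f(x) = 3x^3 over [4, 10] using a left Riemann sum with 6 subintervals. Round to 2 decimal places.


Left Riemann sum uses left endpoints of each subinterval.
Interval: [4, 10], n = 6
dx = (10 - 4) / 6 = 1
Left endpoints: [4, 5, 6, 7, 8, 9]
f values: [192, 375, 648, 1029, 1536, 2187]
Sum = dx * (sum of f values)
= 1 * 5967
= 5967 = 5967.00

5967.00


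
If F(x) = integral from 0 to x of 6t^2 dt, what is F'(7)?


By the Fundamental Theorem of Calculus (Part 1):
If F(x) = integral from 0 to x of f(t) dt, then F'(x) = f(x)
Here f(t) = 6t^2
So F'(x) = 6x^2
Evaluate at x = 7:
F'(7) = 6 * 7^2
= 6 * 49
= 294

294


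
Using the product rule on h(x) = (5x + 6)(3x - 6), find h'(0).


Let u(x) = 5x + 6 and v(x) = 3x - 6
u'(x) = 5
v'(x) = 3
Product rule: h'(x) = u'(x)*v(x) + u(x)*v'(x)
= 5 * (3x - 6) + (5x + 6) * 3
At x = 0:
u(0) = 5 * 0 + 6 = 6
v(0) = 3 * 0 - 6 = -6
h'(0) = 5 * (-6) + 6 * 3
= -30 + 18
= -12

-12


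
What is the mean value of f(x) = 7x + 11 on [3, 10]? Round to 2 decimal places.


Average value = 1/(b-a) * integral from a to b of f(x) dx
First compute the integral of 7x + 11:
F(x) = (7/2)x^2 + 11x
F(10) = 7/2 * 100 + 11 * 10 = 460
F(3) = 7/2 * 9 + 11 * 3 = 129/2
Integral = 460 - 129/2 = 791/2
Average = (791/2) / (10 - 3) = (791/2) / 7
= 113/2 = 56.50

56.50


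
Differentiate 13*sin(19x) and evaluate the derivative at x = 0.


Apply the chain rule to differentiate 13*sin(19x):
d/dx [13*sin(19x)]
= 13 * cos(19x) * d/dx(19x)
= 13 * 19 * cos(19x)
= 247 * cos(19x)
Evaluate at x = 0:
= 247 * cos(0)
= 247 * 1
= 247

247


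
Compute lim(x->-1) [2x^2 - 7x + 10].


Since polynomials are continuous, we use direct substitution.
lim(x->-1) of 2x^2 - 7x + 10
= 2 * (-1)^2 - 7 * (-1) + 10
= 2 + 7 + 10
= 19

19


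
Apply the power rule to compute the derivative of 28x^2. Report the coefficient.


We apply the power rule: d/dx [ax^n] = a*n * x^(n-1)
d/dx [28x^2]
= 28 * 2 * x^(2-1)
= 56x
The coefficient is 56

56


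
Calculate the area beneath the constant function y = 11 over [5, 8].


The area under a constant function y = 11 is a rectangle.
Width = 8 - 5 = 3
Height = 11
Area = width * height
= 3 * 11
= 33

33


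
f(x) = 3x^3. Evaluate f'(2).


Differentiate f(x) = 3x^3 term by term:
f'(x) = 9x^2
Substitute x = 2:
f'(2) = 9 * 2^2 + 0 * 2 + 0
= 36 + 0 + 0
= 36

36


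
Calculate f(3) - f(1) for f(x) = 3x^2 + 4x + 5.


Net change = f(b) - f(a)
f(x) = 3x^2 + 4x + 5
Compute f(3):
f(3) = 3 * 3^2 + 4 * 3 + 5
= 27 + 12 + 5
= 44
Compute f(1):
f(1) = 3 * 1^2 + 4 * 1 + 5
= 3 + 4 + 5
= 12
Net change = 44 - 12 = 32

32


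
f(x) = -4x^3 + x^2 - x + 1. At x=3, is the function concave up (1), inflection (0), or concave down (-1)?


Concavity is determined by the sign of f''(x).
f(x) = -4x^3 + x^2 - x + 1
f'(x) = -12x^2 + 2x - 1
f''(x) = -24x + 2
f''(3) = -24 * 3 + 2
= -72 + 2
= -70
Since f''(3) < 0, the function is concave down (-1)

-1


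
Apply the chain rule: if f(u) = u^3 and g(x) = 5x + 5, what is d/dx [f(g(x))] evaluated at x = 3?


Using the chain rule: (f(g(x)))' = f'(g(x)) * g'(x)
First, find g(3):
g(3) = 5 * 3 + 5 = 20
Next, f'(u) = 3u^2
And g'(x) = 5
So f'(g(3)) * g'(3)
= 3 * 20^2 * 5
= 3 * 400 * 5
= 6000

6000


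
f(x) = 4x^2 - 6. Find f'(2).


Differentiate term by term using power and sum rules:
f(x) = 4x^2 - 6
f'(x) = 8x
Substitute x = 2:
f'(2) = 8 * 2 + 0
= 16 + 0
= 16

16


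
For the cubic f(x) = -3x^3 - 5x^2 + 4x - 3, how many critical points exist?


Find where f'(x) = 0:
f(x) = -3x^3 - 5x^2 + 4x - 3
f'(x) = -9x^2 - 10x + 4
This is a quadratic in x. Use the discriminant to count real roots.
Discriminant = (-10)^2 - 4 * (-9) * 4
= 100 - (-144)
= 244
Since discriminant > 0, f'(x) = 0 has 2 real solutions.
Number of critical points: 2

2


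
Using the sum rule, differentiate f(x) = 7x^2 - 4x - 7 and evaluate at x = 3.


Differentiate term by term using power and sum rules:
f(x) = 7x^2 - 4x - 7
f'(x) = 14x - 4
Substitute x = 3:
f'(3) = 14 * 3 - 4
= 42 - 4
= 38

38


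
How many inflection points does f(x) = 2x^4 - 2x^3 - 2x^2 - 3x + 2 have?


Inflection points occur where f''(x) = 0 and concavity changes.
f(x) = 2x^4 - 2x^3 - 2x^2 - 3x + 2
f'(x) = 8x^3 - 6x^2 - 4x - 3
f''(x) = 24x^2 - 12x - 4
This is a quadratic in x. Use the discriminant to count real roots.
Discriminant = (-12)^2 - 4 * 24 * (-4)
= 144 - (-384)
= 528
Since discriminant > 0, f''(x) = 0 has 2 distinct real solutions.
A quadratic with two distinct real roots changes sign at each root, so concavity changes at both.
Number of inflection points: 2

2


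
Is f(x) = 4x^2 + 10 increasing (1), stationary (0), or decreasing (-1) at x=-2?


Compute f'(x) to determine behavior:
f'(x) = 8x
f'(-2) = 8 * (-2) + 0
= -16 + 0
= -16
Since f'(-2) < 0, the function is decreasing (-1)

-1


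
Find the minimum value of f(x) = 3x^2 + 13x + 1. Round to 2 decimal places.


For a quadratic f(x) = ax^2 + bx + c with a > 0, the minimum is at the vertex.
Vertex x-coordinate: x = -b/(2a)
x = -(13) / (2 * 3)
x = -13/6
Substitute back to find the minimum value:
f(-13/6) = 3 * (-13/6)^2 + 13 * (-13/6) + 1
= 169/12 - 169/6 + 1
= -157/12 ≈ -13.08

-13.08


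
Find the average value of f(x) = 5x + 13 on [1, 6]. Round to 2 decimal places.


Average value = 1/(b-a) * integral from a to b of f(x) dx
First compute the integral of 5x + 13:
F(x) = (5/2)x^2 + 13x
F(6) = 5/2 * 36 + 13 * 6 = 168
F(1) = 5/2 * 1 + 13 * 1 = 31/2
Integral = 168 - 31/2 = 305/2
Average = (305/2) / (6 - 1) = (305/2) / 5
= 61/2 = 30.50

30.50


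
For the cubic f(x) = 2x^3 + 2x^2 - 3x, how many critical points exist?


Find where f'(x) = 0:
f(x) = 2x^3 + 2x^2 - 3x
f'(x) = 6x^2 + 4x - 3
This is a quadratic in x. Use the discriminant to count real roots.
Discriminant = (4)^2 - 4 * 6 * (-3)
= 16 - (-72)
= 88
Since discriminant > 0, f'(x) = 0 has 2 real solutions.
Number of critical points: 2

2


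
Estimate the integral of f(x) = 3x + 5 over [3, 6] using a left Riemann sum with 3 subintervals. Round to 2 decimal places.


Left Riemann sum uses left endpoints of each subinterval.
Interval: [3, 6], n = 3
dx = (6 - 3) / 3 = 1
Left endpoints: [3, 4, 5]
f values: [14, 17, 20]
Sum = dx * (sum of f values)
= 1 * 51
= 51 = 51.00

51.00


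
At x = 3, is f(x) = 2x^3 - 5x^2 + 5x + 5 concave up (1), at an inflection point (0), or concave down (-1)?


Concavity is determined by the sign of f''(x).
f(x) = 2x^3 - 5x^2 + 5x + 5
f'(x) = 6x^2 - 10x + 5
f''(x) = 12x - 10
f''(3) = 12 * 3 - 10
= 36 - 10
= 26
Since f''(3) > 0, the function is concave up (1)

1


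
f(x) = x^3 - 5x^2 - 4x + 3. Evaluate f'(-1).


Differentiate f(x) = x^3 - 5x^2 - 4x + 3 term by term:
f'(x) = 3x^2 - 10x - 4
Substitute x = -1:
f'(-1) = 3 * (-1)^2 - 10 * (-1) - 4
= 3 + 10 - 4
= 9

9
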